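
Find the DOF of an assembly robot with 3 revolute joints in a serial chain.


Given: serial robot with 3 revolute joints
DOF contribution per joint type: revolute=1, prismatic=1, spherical=3, fixed=0
DOF = 3*1
DOF = 3

3


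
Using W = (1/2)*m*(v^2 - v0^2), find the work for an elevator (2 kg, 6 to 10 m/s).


Given: m = 2 kg, v0 = 6 m/s, v = 10 m/s
Using W = (1/2)*m*(v^2 - v0^2)
v^2 = 10^2 = 100
v0^2 = 6^2 = 36
v^2 - v0^2 = 100 - 36 = 64
W = (1/2)*2*64 = 64 J

64 J


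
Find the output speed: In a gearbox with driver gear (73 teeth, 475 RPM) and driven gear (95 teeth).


Given: N1 = 73 teeth, w1 = 475 RPM, N2 = 95 teeth
Using N1*w1 = N2*w2
w2 = N1*w1 / N2
w2 = 73*475 / 95
w2 = 34675 / 95
w2 = 365 RPM

365 RPM


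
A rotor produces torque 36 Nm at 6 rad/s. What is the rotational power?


Given: tau = 36 Nm, omega = 6 rad/s
Using P = tau * omega
P = 36 * 6
P = 216 W

216 W


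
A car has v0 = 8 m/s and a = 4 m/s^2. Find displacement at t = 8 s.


Given: v0 = 8 m/s, a = 4 m/s^2, t = 8 s
Using s = v0*t + (1/2)*a*t^2
s = 8*8 + (1/2)*4*8^2
s = 64 + (1/2)*256
s = 64 + 128
s = 192

192 m


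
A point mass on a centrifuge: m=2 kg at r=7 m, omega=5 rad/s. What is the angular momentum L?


Given: m = 2 kg, r = 7 m, omega = 5 rad/s
For a point mass: I = m*r^2
I = 2*7^2 = 2*49 = 98
L = I*omega = 98*5
L = 490 kg*m^2/s

490 kg*m^2/s


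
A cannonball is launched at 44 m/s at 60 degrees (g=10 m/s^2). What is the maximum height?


Given: v0 = 44 m/s, theta = 60 deg, g = 10 m/s^2
sin^2(60) = 3/4
Using H = v0^2 * sin^2(theta) / (2*g)
H = 44^2 * 3/4 / (2*10)
H = 1936 * 3/4 / 20
H = 1452 / 20
H = 363/5 m

363/5 m


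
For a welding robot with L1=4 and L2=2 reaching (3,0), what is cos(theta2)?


Given: L1 = 4, L2 = 2, target (x, y) = (3, 0)
Using cos(theta2) = (x^2 + y^2 - L1^2 - L2^2) / (2*L1*L2)
x^2 + y^2 = 3^2 + 0 = 9
L1^2 + L2^2 = 16 + 4 = 20
Numerator = 9 - 20 = -11
Denominator = 2*4*2 = 16
cos(theta2) = -11/16 = -11/16

-11/16


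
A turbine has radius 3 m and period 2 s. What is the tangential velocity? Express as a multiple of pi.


Given: radius r = 3 m, period T = 2 s
Using v = 2*pi*r / T
v = 2*pi*3 / 2
v = 6*pi / 2
v = 3*pi m/s

3*pi m/s


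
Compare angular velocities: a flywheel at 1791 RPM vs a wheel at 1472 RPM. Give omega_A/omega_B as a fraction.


Given: RPM_A = 1791, RPM_B = 1472
omega = 2*pi*RPM/60, so omega_A/omega_B = RPM_A / RPM_B
omega_A/omega_B = 1791 / 1472
omega_A/omega_B = 1791/1472

1791/1472


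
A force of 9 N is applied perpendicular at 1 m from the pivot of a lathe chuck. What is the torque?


Given: F = 9 N, r = 1 m, angle = 90 deg (perpendicular)
Using tau = F * r * sin(90)
sin(90) = 1
tau = 9 * 1 * 1
tau = 9 Nm

9 Nm


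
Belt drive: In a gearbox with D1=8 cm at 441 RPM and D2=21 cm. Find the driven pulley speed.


Given: D1 = 8 cm, w1 = 441 RPM, D2 = 21 cm
Using D1*w1 = D2*w2
w2 = D1*w1 / D2
w2 = 8*441 / 21
w2 = 3528 / 21
w2 = 168 RPM

168 RPM


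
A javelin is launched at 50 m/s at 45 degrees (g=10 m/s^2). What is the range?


Given: v0 = 50 m/s, theta = 45 deg, g = 10 m/s^2
sin(2*45) = sin(90) = 1
Using R = v0^2 * sin(2*theta) / g
R = 50^2 * 1 / 10
R = 2500 / 10
R = 250 m

250 m


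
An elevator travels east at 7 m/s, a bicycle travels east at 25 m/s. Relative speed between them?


Given: v_A = 7 m/s east, v_B = 25 m/s east
Both move in the same direction; relative speed = |v_A - v_B|
|7 - 25| = |-18|
= 18 m/s

18 m/s


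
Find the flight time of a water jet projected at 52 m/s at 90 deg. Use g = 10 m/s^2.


Given: v0 = 52 m/s, theta = 90 deg, g = 10 m/s^2
sin(90) = 1
Using T = 2*v0*sin(theta) / g
T = 2*52*1 / 10
T = 104 / 10
T = 52/5 s

52/5 s


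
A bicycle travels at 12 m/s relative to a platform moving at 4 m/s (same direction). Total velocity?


Given: object velocity = 12 m/s, platform velocity = 4 m/s (same direction)
Using classical velocity addition: v_total = v_object + v_platform
v_total = 12 + 4
v_total = 16 m/s

16 m/s


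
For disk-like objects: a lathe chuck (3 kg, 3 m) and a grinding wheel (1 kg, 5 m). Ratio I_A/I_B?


Given: M1=3 kg, R1=3 m, M2=1 kg, R2=5 m
For a disk: I = (1/2)*M*R^2, so I_A/I_B = (M1*R1^2)/(M2*R2^2)
M1*R1^2 = 3*9 = 27
M2*R2^2 = 1*25 = 25
I_A/I_B = 27/25 = 27/25

27/25


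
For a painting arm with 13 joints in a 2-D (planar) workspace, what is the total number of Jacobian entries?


Given: task space dimension = 2, joints = 13
Jacobian is a 2 x 13 matrix
Total entries = rows * columns
Total = 2 * 13
Total = 26

26


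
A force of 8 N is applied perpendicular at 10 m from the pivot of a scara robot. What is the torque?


Given: F = 8 N, r = 10 m, angle = 90 deg (perpendicular)
Using tau = F * r * sin(90)
sin(90) = 1
tau = 8 * 10 * 1
tau = 80 Nm

80 Nm


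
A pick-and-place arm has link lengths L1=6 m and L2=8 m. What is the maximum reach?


Given: L1 = 6 m, L2 = 8 m
For a 2-link planar arm, max reach = L1 + L2 (fully extended)
Max reach = 6 + 8
Max reach = 14 m

14 m


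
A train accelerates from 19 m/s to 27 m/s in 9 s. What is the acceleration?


Given: initial velocity v0 = 19 m/s, final velocity v = 27 m/s, time t = 9 s
Using a = (v - v0) / t
a = (27 - 19) / 9
a = 8 / 9
a = 8/9 m/s^2

8/9 m/s^2


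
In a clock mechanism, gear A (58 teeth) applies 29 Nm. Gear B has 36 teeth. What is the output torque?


Given: N1 = 58, N2 = 36, T1 = 29 Nm
Using T2/T1 = N2/N1
T2 = T1 * N2 / N1
T2 = 29 * 36 / 58
T2 = 1044 / 58
T2 = 18 Nm

18 Nm


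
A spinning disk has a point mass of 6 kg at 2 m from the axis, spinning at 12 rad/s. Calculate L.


Given: m = 6 kg, r = 2 m, omega = 12 rad/s
For a point mass: I = m*r^2
I = 6*2^2 = 6*4 = 24
L = I*omega = 24*12
L = 288 kg*m^2/s

288 kg*m^2/s


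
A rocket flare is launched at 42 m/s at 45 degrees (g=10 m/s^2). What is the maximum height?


Given: v0 = 42 m/s, theta = 45 deg, g = 10 m/s^2
sin^2(45) = 1/2
Using H = v0^2 * sin^2(theta) / (2*g)
H = 42^2 * 1/2 / (2*10)
H = 1764 * 1/2 / 20
H = 882 / 20
H = 441/10 m

441/10 m


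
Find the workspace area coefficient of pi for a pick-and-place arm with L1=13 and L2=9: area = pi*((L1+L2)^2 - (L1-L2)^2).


Given: L1 = 13, L2 = 9
(L1+L2)^2 = (22)^2 = 484
(L1-L2)^2 = (4)^2 = 16
Difference = 484 - 16 = 468
This equals 4*L1*L2 = 4*13*9 = 468
Workspace area = 468*pi

468


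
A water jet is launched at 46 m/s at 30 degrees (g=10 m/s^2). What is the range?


Given: v0 = 46 m/s, theta = 30 deg, g = 10 m/s^2
sin(2*30) = sin(60) = sqrt(3)/2
Using R = v0^2 * sin(2*theta) / g
R = 46^2 * (sqrt(3)/2) / 10
R = 2116 * sqrt(3) / 20
R = 529/5*sqrt(3) m

529/5*sqrt(3) m


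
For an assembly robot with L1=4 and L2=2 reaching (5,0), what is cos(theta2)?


Given: L1 = 4, L2 = 2, target (x, y) = (5, 0)
Using cos(theta2) = (x^2 + y^2 - L1^2 - L2^2) / (2*L1*L2)
x^2 + y^2 = 5^2 + 0 = 25
L1^2 + L2^2 = 16 + 4 = 20
Numerator = 25 - 20 = 5
Denominator = 2*4*2 = 16
cos(theta2) = 5/16 = 5/16

5/16


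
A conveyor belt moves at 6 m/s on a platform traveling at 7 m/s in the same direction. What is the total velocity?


Given: object velocity = 6 m/s, platform velocity = 7 m/s (same direction)
Using classical velocity addition: v_total = v_object + v_platform
v_total = 6 + 7
v_total = 13 m/s

13 m/s


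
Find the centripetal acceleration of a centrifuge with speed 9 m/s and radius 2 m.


Given: v = 9 m/s, r = 2 m
Using a_c = v^2 / r
a_c = 9^2 / 2
a_c = 81 / 2
a_c = 81/2 m/s^2

81/2 m/s^2


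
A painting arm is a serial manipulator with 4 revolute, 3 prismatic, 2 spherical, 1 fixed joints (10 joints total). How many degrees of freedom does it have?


Given: serial robot with 4 revolute, 3 prismatic, 2 spherical, 1 fixed joints
DOF contribution per joint type: revolute=1, prismatic=1, spherical=3, fixed=0
DOF = 4*1 + 3*1 + 2*3 + 1*0
DOF = 13

13


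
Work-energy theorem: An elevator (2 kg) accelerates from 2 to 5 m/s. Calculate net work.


Given: m = 2 kg, v0 = 2 m/s, v = 5 m/s
Using W = (1/2)*m*(v^2 - v0^2)
v^2 = 5^2 = 25
v0^2 = 2^2 = 4
v^2 - v0^2 = 25 - 4 = 21
W = (1/2)*2*21 = 21 J

21 J


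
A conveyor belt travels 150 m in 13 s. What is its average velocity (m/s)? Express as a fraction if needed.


Given: distance d = 150 m, time t = 13 s
Using v = d / t
v = 150 / 13
v = 150/13 m/s

150/13 m/s


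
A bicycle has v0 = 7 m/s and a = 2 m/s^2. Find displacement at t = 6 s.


Given: v0 = 7 m/s, a = 2 m/s^2, t = 6 s
Using s = v0*t + (1/2)*a*t^2
s = 7*6 + (1/2)*2*6^2
s = 42 + (1/2)*72
s = 42 + 36
s = 78

78 m


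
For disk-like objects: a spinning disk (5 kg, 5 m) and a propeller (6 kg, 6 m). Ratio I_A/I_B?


Given: M1=5 kg, R1=5 m, M2=6 kg, R2=6 m
For a disk: I = (1/2)*M*R^2, so I_A/I_B = (M1*R1^2)/(M2*R2^2)
M1*R1^2 = 5*25 = 125
M2*R2^2 = 6*36 = 216
I_A/I_B = 125/216 = 125/216

125/216


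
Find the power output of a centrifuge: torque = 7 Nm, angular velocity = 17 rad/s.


Given: tau = 7 Nm, omega = 17 rad/s
Using P = tau * omega
P = 7 * 17
P = 119 W

119 W


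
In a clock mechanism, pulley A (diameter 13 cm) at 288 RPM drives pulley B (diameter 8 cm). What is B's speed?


Given: D1 = 13 cm, w1 = 288 RPM, D2 = 8 cm
Using D1*w1 = D2*w2
w2 = D1*w1 / D2
w2 = 13*288 / 8
w2 = 3744 / 8
w2 = 468 RPM

468 RPM


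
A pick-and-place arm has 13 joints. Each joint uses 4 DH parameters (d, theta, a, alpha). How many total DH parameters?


Given: 13 joints, 4 DH parameters per joint (d, theta, a, alpha)
Total DH parameters = number_of_joints * 4
Total = 13 * 4
Total = 52

52


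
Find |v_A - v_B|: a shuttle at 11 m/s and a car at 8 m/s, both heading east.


Given: v_A = 11 m/s east, v_B = 8 m/s east
Both move in the same direction; relative speed = |v_A - v_B|
|11 - 8| = |3|
= 3 m/s

3 m/s


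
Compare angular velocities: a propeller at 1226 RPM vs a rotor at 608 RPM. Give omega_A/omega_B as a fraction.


Given: RPM_A = 1226, RPM_B = 608
omega = 2*pi*RPM/60, so omega_A/omega_B = RPM_A / RPM_B
omega_A/omega_B = 1226 / 608
omega_A/omega_B = 613/304

613/304


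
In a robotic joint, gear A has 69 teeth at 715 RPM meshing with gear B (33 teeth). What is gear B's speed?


Given: N1 = 69 teeth, w1 = 715 RPM, N2 = 33 teeth
Using N1*w1 = N2*w2
w2 = N1*w1 / N2
w2 = 69*715 / 33
w2 = 49335 / 33
w2 = 1495 RPM

1495 RPM


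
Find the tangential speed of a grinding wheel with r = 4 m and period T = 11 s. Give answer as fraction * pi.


Given: radius r = 4 m, period T = 11 s
Using v = 2*pi*r / T
v = 2*pi*4 / 11
v = 8*pi / 11
v = 8/11*pi m/s

8/11*pi m/s


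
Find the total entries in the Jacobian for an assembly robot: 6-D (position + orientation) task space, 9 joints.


Given: task space dimension = 6, joints = 9
Jacobian is a 6 x 9 matrix
Total entries = rows * columns
Total = 6 * 9
Total = 54

54


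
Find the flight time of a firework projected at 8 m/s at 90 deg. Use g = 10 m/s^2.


Given: v0 = 8 m/s, theta = 90 deg, g = 10 m/s^2
sin(90) = 1
Using T = 2*v0*sin(theta) / g
T = 2*8*1 / 10
T = 16 / 10
T = 8/5 s

8/5 s


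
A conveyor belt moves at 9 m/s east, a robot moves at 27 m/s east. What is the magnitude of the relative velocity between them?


Given: v_A = 9 m/s east, v_B = 27 m/s east
Both move in the same direction; relative speed = |v_A - v_B|
|9 - 27| = |-18|
= 18 m/s

18 m/s


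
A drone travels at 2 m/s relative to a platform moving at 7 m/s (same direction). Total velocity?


Given: object velocity = 2 m/s, platform velocity = 7 m/s (same direction)
Using classical velocity addition: v_total = v_object + v_platform
v_total = 2 + 7
v_total = 9 m/s

9 m/s


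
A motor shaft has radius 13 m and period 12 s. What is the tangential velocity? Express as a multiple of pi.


Given: radius r = 13 m, period T = 12 s
Using v = 2*pi*r / T
v = 2*pi*13 / 12
v = 26*pi / 12
v = 13/6*pi m/s

13/6*pi m/s


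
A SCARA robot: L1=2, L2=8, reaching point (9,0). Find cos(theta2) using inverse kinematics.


Given: L1 = 2, L2 = 8, target (x, y) = (9, 0)
Using cos(theta2) = (x^2 + y^2 - L1^2 - L2^2) / (2*L1*L2)
x^2 + y^2 = 9^2 + 0 = 81
L1^2 + L2^2 = 4 + 64 = 68
Numerator = 81 - 68 = 13
Denominator = 2*2*8 = 32
cos(theta2) = 13/32 = 13/32

13/32


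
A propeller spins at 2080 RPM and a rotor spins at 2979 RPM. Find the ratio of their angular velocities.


Given: RPM_A = 2080, RPM_B = 2979
omega = 2*pi*RPM/60, so omega_A/omega_B = RPM_A / RPM_B
omega_A/omega_B = 2080 / 2979
omega_A/omega_B = 2080/2979

2080/2979


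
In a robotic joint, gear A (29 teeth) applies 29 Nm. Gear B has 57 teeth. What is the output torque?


Given: N1 = 29, N2 = 57, T1 = 29 Nm
Using T2/T1 = N2/N1
T2 = T1 * N2 / N1
T2 = 29 * 57 / 29
T2 = 1653 / 29
T2 = 57 Nm

57 Nm


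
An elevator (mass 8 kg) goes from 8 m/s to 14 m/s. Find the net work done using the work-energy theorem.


Given: m = 8 kg, v0 = 8 m/s, v = 14 m/s
Using W = (1/2)*m*(v^2 - v0^2)
v^2 = 14^2 = 196
v0^2 = 8^2 = 64
v^2 - v0^2 = 196 - 64 = 132
W = (1/2)*8*132 = 528 J

528 J


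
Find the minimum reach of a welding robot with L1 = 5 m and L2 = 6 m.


Given: L1 = 5 m, L2 = 6 m
For a 2-link planar arm, min reach = |L1 - L2| (second link folded back)
Min reach = |5 - 6|
Min reach = 1 m

1 m


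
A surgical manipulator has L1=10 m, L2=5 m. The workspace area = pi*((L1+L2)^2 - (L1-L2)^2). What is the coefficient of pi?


Given: L1 = 10, L2 = 5
(L1+L2)^2 = (15)^2 = 225
(L1-L2)^2 = (5)^2 = 25
Difference = 225 - 25 = 200
This equals 4*L1*L2 = 4*10*5 = 200
Workspace area = 200*pi

200


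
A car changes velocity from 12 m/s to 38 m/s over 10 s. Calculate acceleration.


Given: initial velocity v0 = 12 m/s, final velocity v = 38 m/s, time t = 10 s
Using a = (v - v0) / t
a = (38 - 12) / 10
a = 26 / 10
a = 13/5 m/s^2

13/5 m/s^2


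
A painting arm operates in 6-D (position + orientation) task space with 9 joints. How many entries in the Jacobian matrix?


Given: task space dimension = 6, joints = 9
Jacobian is a 6 x 9 matrix
Total entries = rows * columns
Total = 6 * 9
Total = 54

54


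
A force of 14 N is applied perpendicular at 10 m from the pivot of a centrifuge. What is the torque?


Given: F = 14 N, r = 10 m, angle = 90 deg (perpendicular)
Using tau = F * r * sin(90)
sin(90) = 1
tau = 14 * 10 * 1
tau = 140 Nm

140 Nm


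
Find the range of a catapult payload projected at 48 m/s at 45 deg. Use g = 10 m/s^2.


Given: v0 = 48 m/s, theta = 45 deg, g = 10 m/s^2
sin(2*45) = sin(90) = 1
Using R = v0^2 * sin(2*theta) / g
R = 48^2 * 1 / 10
R = 2304 / 10
R = 1152/5 m

1152/5 m


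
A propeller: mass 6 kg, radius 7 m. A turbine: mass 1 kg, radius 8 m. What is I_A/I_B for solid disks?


Given: M1=6 kg, R1=7 m, M2=1 kg, R2=8 m
For a disk: I = (1/2)*M*R^2, so I_A/I_B = (M1*R1^2)/(M2*R2^2)
M1*R1^2 = 6*49 = 294
M2*R2^2 = 1*64 = 64
I_A/I_B = 294/64 = 147/32

147/32


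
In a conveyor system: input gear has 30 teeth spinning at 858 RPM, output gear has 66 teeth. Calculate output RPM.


Given: N1 = 30 teeth, w1 = 858 RPM, N2 = 66 teeth
Using N1*w1 = N2*w2
w2 = N1*w1 / N2
w2 = 30*858 / 66
w2 = 25740 / 66
w2 = 390 RPM

390 RPM


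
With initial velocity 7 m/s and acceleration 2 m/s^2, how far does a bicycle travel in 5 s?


Given: v0 = 7 m/s, a = 2 m/s^2, t = 5 s
Using s = v0*t + (1/2)*a*t^2
s = 7*5 + (1/2)*2*5^2
s = 35 + (1/2)*50
s = 35 + 25
s = 60

60 m


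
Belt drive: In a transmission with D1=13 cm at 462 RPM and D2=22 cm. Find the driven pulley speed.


Given: D1 = 13 cm, w1 = 462 RPM, D2 = 22 cm
Using D1*w1 = D2*w2
w2 = D1*w1 / D2
w2 = 13*462 / 22
w2 = 6006 / 22
w2 = 273 RPM

273 RPM


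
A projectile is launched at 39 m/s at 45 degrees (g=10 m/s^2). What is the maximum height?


Given: v0 = 39 m/s, theta = 45 deg, g = 10 m/s^2
sin^2(45) = 1/2
Using H = v0^2 * sin^2(theta) / (2*g)
H = 39^2 * 1/2 / (2*10)
H = 1521 * 1/2 / 20
H = 1521/2 / 20
H = 1521/40 m

1521/40 m


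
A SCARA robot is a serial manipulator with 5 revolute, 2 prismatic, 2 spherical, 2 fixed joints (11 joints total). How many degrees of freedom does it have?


Given: serial robot with 5 revolute, 2 prismatic, 2 spherical, 2 fixed joints
DOF contribution per joint type: revolute=1, prismatic=1, spherical=3, fixed=0
DOF = 5*1 + 2*1 + 2*3 + 2*0
DOF = 13

13


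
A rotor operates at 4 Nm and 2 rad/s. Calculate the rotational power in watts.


Given: tau = 4 Nm, omega = 2 rad/s
Using P = tau * omega
P = 4 * 2
P = 8 W

8 W


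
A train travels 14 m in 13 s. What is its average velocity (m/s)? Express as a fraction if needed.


Given: distance d = 14 m, time t = 13 s
Using v = d / t
v = 14 / 13
v = 14/13 m/s

14/13 m/s


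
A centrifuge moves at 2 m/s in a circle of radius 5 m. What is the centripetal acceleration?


Given: v = 2 m/s, r = 5 m
Using a_c = v^2 / r
a_c = 2^2 / 5
a_c = 4 / 5
a_c = 4/5 m/s^2

4/5 m/s^2


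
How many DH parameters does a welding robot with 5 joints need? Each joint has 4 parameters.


Given: 5 joints, 4 DH parameters per joint (d, theta, a, alpha)
Total DH parameters = number_of_joints * 4
Total = 5 * 4
Total = 20

20


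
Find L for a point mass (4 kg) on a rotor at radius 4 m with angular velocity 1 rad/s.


Given: m = 4 kg, r = 4 m, omega = 1 rad/s
For a point mass: I = m*r^2
I = 4*4^2 = 4*16 = 64
L = I*omega = 64*1
L = 64 kg*m^2/s

64 kg*m^2/s


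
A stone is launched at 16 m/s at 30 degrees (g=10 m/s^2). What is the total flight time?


Given: v0 = 16 m/s, theta = 30 deg, g = 10 m/s^2
sin(30) = 1/2
Using T = 2*v0*sin(theta) / g
T = 2*16*1/2 / 10
T = 16 / 10
T = 8/5 s

8/5 s


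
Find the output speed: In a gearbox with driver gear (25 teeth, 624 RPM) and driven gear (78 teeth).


Given: N1 = 25 teeth, w1 = 624 RPM, N2 = 78 teeth
Using N1*w1 = N2*w2
w2 = N1*w1 / N2
w2 = 25*624 / 78
w2 = 15600 / 78
w2 = 200 RPM

200 RPM


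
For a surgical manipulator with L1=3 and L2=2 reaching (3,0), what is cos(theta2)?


Given: L1 = 3, L2 = 2, target (x, y) = (3, 0)
Using cos(theta2) = (x^2 + y^2 - L1^2 - L2^2) / (2*L1*L2)
x^2 + y^2 = 3^2 + 0 = 9
L1^2 + L2^2 = 9 + 4 = 13
Numerator = 9 - 13 = -4
Denominator = 2*3*2 = 12
cos(theta2) = -4/12 = -1/3

-1/3


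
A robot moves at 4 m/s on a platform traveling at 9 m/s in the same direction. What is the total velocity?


Given: object velocity = 4 m/s, platform velocity = 9 m/s (same direction)
Using classical velocity addition: v_total = v_object + v_platform
v_total = 4 + 9
v_total = 13 m/s

13 m/s


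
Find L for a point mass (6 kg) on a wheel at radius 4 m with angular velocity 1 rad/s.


Given: m = 6 kg, r = 4 m, omega = 1 rad/s
For a point mass: I = m*r^2
I = 6*4^2 = 6*16 = 96
L = I*omega = 96*1
L = 96 kg*m^2/s

96 kg*m^2/s


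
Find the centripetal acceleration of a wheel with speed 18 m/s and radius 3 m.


Given: v = 18 m/s, r = 3 m
Using a_c = v^2 / r
a_c = 18^2 / 3
a_c = 324 / 3
a_c = 108 m/s^2

108 m/s^2


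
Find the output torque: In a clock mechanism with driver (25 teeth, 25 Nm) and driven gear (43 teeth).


Given: N1 = 25, N2 = 43, T1 = 25 Nm
Using T2/T1 = N2/N1
T2 = T1 * N2 / N1
T2 = 25 * 43 / 25
T2 = 1075 / 25
T2 = 43 Nm

43 Nm


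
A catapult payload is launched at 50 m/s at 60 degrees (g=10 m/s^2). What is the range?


Given: v0 = 50 m/s, theta = 60 deg, g = 10 m/s^2
sin(2*60) = sin(120) = sqrt(3)/2
Using R = v0^2 * sin(2*theta) / g
R = 50^2 * (sqrt(3)/2) / 10
R = 2500 * sqrt(3) / 20
R = 125*sqrt(3) m

125*sqrt(3) m


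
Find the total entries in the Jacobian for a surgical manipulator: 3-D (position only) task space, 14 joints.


Given: task space dimension = 3, joints = 14
Jacobian is a 3 x 14 matrix
Total entries = rows * columns
Total = 3 * 14
Total = 42

42


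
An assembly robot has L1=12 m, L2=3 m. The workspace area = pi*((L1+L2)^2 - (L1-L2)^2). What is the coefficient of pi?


Given: L1 = 12, L2 = 3
(L1+L2)^2 = (15)^2 = 225
(L1-L2)^2 = (9)^2 = 81
Difference = 225 - 81 = 144
This equals 4*L1*L2 = 4*12*3 = 144
Workspace area = 144*pi

144


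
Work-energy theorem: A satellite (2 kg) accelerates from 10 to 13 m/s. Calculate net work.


Given: m = 2 kg, v0 = 10 m/s, v = 13 m/s
Using W = (1/2)*m*(v^2 - v0^2)
v^2 = 13^2 = 169
v0^2 = 10^2 = 100
v^2 - v0^2 = 169 - 100 = 69
W = (1/2)*2*69 = 69 J

69 J


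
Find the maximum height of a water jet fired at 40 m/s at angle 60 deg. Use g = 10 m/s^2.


Given: v0 = 40 m/s, theta = 60 deg, g = 10 m/s^2
sin^2(60) = 3/4
Using H = v0^2 * sin^2(theta) / (2*g)
H = 40^2 * 3/4 / (2*10)
H = 1600 * 3/4 / 20
H = 1200 / 20
H = 60 m

60 m


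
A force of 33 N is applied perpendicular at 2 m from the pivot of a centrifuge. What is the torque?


Given: F = 33 N, r = 2 m, angle = 90 deg (perpendicular)
Using tau = F * r * sin(90)
sin(90) = 1
tau = 33 * 2 * 1
tau = 66 Nm

66 Nm


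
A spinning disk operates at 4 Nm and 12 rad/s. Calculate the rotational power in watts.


Given: tau = 4 Nm, omega = 12 rad/s
Using P = tau * omega
P = 4 * 12
P = 48 W

48 W


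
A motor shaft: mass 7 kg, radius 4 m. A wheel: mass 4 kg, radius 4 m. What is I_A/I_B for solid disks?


Given: M1=7 kg, R1=4 m, M2=4 kg, R2=4 m
For a disk: I = (1/2)*M*R^2, so I_A/I_B = (M1*R1^2)/(M2*R2^2)
M1*R1^2 = 7*16 = 112
M2*R2^2 = 4*16 = 64
I_A/I_B = 112/64 = 7/4

7/4


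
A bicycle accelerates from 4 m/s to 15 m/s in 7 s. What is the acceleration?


Given: initial velocity v0 = 4 m/s, final velocity v = 15 m/s, time t = 7 s
Using a = (v - v0) / t
a = (15 - 4) / 7
a = 11 / 7
a = 11/7 m/s^2

11/7 m/s^2


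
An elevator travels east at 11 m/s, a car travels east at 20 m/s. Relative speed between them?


Given: v_A = 11 m/s east, v_B = 20 m/s east
Both move in the same direction; relative speed = |v_A - v_B|
|11 - 20| = |-9|
= 9 m/s

9 m/s


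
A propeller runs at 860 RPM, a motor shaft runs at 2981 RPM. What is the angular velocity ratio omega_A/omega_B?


Given: RPM_A = 860, RPM_B = 2981
omega = 2*pi*RPM/60, so omega_A/omega_B = RPM_A / RPM_B
omega_A/omega_B = 860 / 2981
omega_A/omega_B = 860/2981

860/2981


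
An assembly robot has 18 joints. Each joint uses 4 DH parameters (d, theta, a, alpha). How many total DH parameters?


Given: 18 joints, 4 DH parameters per joint (d, theta, a, alpha)
Total DH parameters = number_of_joints * 4
Total = 18 * 4
Total = 72

72


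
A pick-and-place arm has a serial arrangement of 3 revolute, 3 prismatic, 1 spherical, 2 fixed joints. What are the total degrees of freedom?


Given: serial robot with 3 revolute, 3 prismatic, 1 spherical, 2 fixed joints
DOF contribution per joint type: revolute=1, prismatic=1, spherical=3, fixed=0
DOF = 3*1 + 3*1 + 1*3 + 2*0
DOF = 9

9


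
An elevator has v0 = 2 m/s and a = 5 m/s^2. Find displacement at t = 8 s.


Given: v0 = 2 m/s, a = 5 m/s^2, t = 8 s
Using s = v0*t + (1/2)*a*t^2
s = 2*8 + (1/2)*5*8^2
s = 16 + (1/2)*320
s = 16 + 160
s = 176

176 m


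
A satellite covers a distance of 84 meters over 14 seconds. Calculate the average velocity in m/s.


Given: distance d = 84 m, time t = 14 s
Using v = d / t
v = 84 / 14
v = 6 m/s

6 m/s


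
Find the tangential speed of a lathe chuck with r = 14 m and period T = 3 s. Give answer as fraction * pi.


Given: radius r = 14 m, period T = 3 s
Using v = 2*pi*r / T
v = 2*pi*14 / 3
v = 28*pi / 3
v = 28/3*pi m/s

28/3*pi m/s


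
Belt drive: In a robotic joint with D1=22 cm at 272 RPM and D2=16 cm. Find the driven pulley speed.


Given: D1 = 22 cm, w1 = 272 RPM, D2 = 16 cm
Using D1*w1 = D2*w2
w2 = D1*w1 / D2
w2 = 22*272 / 16
w2 = 5984 / 16
w2 = 374 RPM

374 RPM


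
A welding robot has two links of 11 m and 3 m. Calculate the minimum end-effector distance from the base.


Given: L1 = 11 m, L2 = 3 m
For a 2-link planar arm, min reach = |L1 - L2| (second link folded back)
Min reach = |11 - 3|
Min reach = 8 m

8 m


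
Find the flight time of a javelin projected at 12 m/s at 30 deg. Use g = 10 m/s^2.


Given: v0 = 12 m/s, theta = 30 deg, g = 10 m/s^2
sin(30) = 1/2
Using T = 2*v0*sin(theta) / g
T = 2*12*1/2 / 10
T = 12 / 10
T = 6/5 s

6/5 s


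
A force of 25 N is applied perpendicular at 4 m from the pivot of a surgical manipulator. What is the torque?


Given: F = 25 N, r = 4 m, angle = 90 deg (perpendicular)
Using tau = F * r * sin(90)
sin(90) = 1
tau = 25 * 4 * 1
tau = 100 Nm

100 Nm


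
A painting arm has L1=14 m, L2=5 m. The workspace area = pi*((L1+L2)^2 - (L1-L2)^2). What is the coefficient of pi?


Given: L1 = 14, L2 = 5
(L1+L2)^2 = (19)^2 = 361
(L1-L2)^2 = (9)^2 = 81
Difference = 361 - 81 = 280
This equals 4*L1*L2 = 4*14*5 = 280
Workspace area = 280*pi

280


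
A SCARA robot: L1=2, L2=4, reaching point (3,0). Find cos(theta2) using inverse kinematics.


Given: L1 = 2, L2 = 4, target (x, y) = (3, 0)
Using cos(theta2) = (x^2 + y^2 - L1^2 - L2^2) / (2*L1*L2)
x^2 + y^2 = 3^2 + 0 = 9
L1^2 + L2^2 = 4 + 16 = 20
Numerator = 9 - 20 = -11
Denominator = 2*2*4 = 16
cos(theta2) = -11/16 = -11/16

-11/16


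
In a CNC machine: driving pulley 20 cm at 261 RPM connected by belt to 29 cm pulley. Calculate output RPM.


Given: D1 = 20 cm, w1 = 261 RPM, D2 = 29 cm
Using D1*w1 = D2*w2
w2 = D1*w1 / D2
w2 = 20*261 / 29
w2 = 5220 / 29
w2 = 180 RPM

180 RPM


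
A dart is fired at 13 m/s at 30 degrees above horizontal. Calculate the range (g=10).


Given: v0 = 13 m/s, theta = 30 deg, g = 10 m/s^2
sin(2*30) = sin(60) = sqrt(3)/2
Using R = v0^2 * sin(2*theta) / g
R = 13^2 * (sqrt(3)/2) / 10
R = 169 * sqrt(3) / 20
R = 169/20*sqrt(3) m

169/20*sqrt(3) m


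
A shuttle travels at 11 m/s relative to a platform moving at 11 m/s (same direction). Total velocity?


Given: object velocity = 11 m/s, platform velocity = 11 m/s (same direction)
Using classical velocity addition: v_total = v_object + v_platform
v_total = 11 + 11
v_total = 22 m/s

22 m/s


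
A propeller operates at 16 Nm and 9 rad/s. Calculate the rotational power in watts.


Given: tau = 16 Nm, omega = 9 rad/s
Using P = tau * omega
P = 16 * 9
P = 144 W

144 W


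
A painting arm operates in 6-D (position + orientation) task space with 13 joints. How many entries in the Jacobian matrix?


Given: task space dimension = 6, joints = 13
Jacobian is a 6 x 13 matrix
Total entries = rows * columns
Total = 6 * 13
Total = 78

78


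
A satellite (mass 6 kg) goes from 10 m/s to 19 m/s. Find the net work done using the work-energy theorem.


Given: m = 6 kg, v0 = 10 m/s, v = 19 m/s
Using W = (1/2)*m*(v^2 - v0^2)
v^2 = 19^2 = 361
v0^2 = 10^2 = 100
v^2 - v0^2 = 361 - 100 = 261
W = (1/2)*6*261 = 783 J

783 J


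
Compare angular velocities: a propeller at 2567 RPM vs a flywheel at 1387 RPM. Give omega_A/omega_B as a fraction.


Given: RPM_A = 2567, RPM_B = 1387
omega = 2*pi*RPM/60, so omega_A/omega_B = RPM_A / RPM_B
omega_A/omega_B = 2567 / 1387
omega_A/omega_B = 2567/1387

2567/1387


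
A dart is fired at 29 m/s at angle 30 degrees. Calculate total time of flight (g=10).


Given: v0 = 29 m/s, theta = 30 deg, g = 10 m/s^2
sin(30) = 1/2
Using T = 2*v0*sin(theta) / g
T = 2*29*1/2 / 10
T = 29 / 10
T = 29/10 s

29/10 s


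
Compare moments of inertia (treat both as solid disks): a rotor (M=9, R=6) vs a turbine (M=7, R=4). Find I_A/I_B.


Given: M1=9 kg, R1=6 m, M2=7 kg, R2=4 m
For a disk: I = (1/2)*M*R^2, so I_A/I_B = (M1*R1^2)/(M2*R2^2)
M1*R1^2 = 9*36 = 324
M2*R2^2 = 7*16 = 112
I_A/I_B = 324/112 = 81/28

81/28


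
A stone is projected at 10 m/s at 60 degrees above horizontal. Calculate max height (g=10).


Given: v0 = 10 m/s, theta = 60 deg, g = 10 m/s^2
sin^2(60) = 3/4
Using H = v0^2 * sin^2(theta) / (2*g)
H = 10^2 * 3/4 / (2*10)
H = 100 * 3/4 / 20
H = 75 / 20
H = 15/4 m

15/4 m


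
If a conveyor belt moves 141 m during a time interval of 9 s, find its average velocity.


Given: distance d = 141 m, time t = 9 s
Using v = d / t
v = 141 / 9
v = 47/3 m/s

47/3 m/s


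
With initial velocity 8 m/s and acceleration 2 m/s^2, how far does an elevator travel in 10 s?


Given: v0 = 8 m/s, a = 2 m/s^2, t = 10 s
Using s = v0*t + (1/2)*a*t^2
s = 8*10 + (1/2)*2*10^2
s = 80 + (1/2)*200
s = 80 + 100
s = 180

180 m


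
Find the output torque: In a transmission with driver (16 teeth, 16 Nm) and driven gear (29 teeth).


Given: N1 = 16, N2 = 29, T1 = 16 Nm
Using T2/T1 = N2/N1
T2 = T1 * N2 / N1
T2 = 16 * 29 / 16
T2 = 464 / 16
T2 = 29 Nm

29 Nm


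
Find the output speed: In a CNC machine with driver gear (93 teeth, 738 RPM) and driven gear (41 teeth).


Given: N1 = 93 teeth, w1 = 738 RPM, N2 = 41 teeth
Using N1*w1 = N2*w2
w2 = N1*w1 / N2
w2 = 93*738 / 41
w2 = 68634 / 41
w2 = 1674 RPM

1674 RPM


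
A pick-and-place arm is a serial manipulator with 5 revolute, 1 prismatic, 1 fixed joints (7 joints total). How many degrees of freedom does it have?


Given: serial robot with 5 revolute, 1 prismatic, 1 fixed joints
DOF contribution per joint type: revolute=1, prismatic=1, spherical=3, fixed=0
DOF = 5*1 + 1*1 + 1*0
DOF = 6

6


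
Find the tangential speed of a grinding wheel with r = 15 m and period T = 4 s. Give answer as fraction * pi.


Given: radius r = 15 m, period T = 4 s
Using v = 2*pi*r / T
v = 2*pi*15 / 4
v = 30*pi / 4
v = 15/2*pi m/s

15/2*pi m/s


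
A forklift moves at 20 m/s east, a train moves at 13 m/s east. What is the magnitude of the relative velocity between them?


Given: v_A = 20 m/s east, v_B = 13 m/s east
Both move in the same direction; relative speed = |v_A - v_B|
|20 - 13| = |7|
= 7 m/s

7 m/s


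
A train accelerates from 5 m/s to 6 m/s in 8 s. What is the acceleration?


Given: initial velocity v0 = 5 m/s, final velocity v = 6 m/s, time t = 8 s
Using a = (v - v0) / t
a = (6 - 5) / 8
a = 1 / 8
a = 1/8 m/s^2

1/8 m/s^2


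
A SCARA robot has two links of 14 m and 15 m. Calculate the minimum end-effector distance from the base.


Given: L1 = 14 m, L2 = 15 m
For a 2-link planar arm, min reach = |L1 - L2| (second link folded back)
Min reach = |14 - 15|
Min reach = 1 m

1 m


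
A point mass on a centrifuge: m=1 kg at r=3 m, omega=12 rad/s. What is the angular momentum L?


Given: m = 1 kg, r = 3 m, omega = 12 rad/s
For a point mass: I = m*r^2
I = 1*3^2 = 1*9 = 9
L = I*omega = 9*12
L = 108 kg*m^2/s

108 kg*m^2/s


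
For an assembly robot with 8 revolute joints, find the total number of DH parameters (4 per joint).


Given: 8 joints, 4 DH parameters per joint (d, theta, a, alpha)
Total DH parameters = number_of_joints * 4
Total = 8 * 4
Total = 32

32


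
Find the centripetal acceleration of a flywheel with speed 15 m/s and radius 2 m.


Given: v = 15 m/s, r = 2 m
Using a_c = v^2 / r
a_c = 15^2 / 2
a_c = 225 / 2
a_c = 225/2 m/s^2

225/2 m/s^2


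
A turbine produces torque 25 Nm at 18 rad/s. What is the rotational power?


Given: tau = 25 Nm, omega = 18 rad/s
Using P = tau * omega
P = 25 * 18
P = 450 W

450 W


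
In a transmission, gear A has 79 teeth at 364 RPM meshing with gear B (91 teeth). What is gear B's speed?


Given: N1 = 79 teeth, w1 = 364 RPM, N2 = 91 teeth
Using N1*w1 = N2*w2
w2 = N1*w1 / N2
w2 = 79*364 / 91
w2 = 28756 / 91
w2 = 316 RPM

316 RPM


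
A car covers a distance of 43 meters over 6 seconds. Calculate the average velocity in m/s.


Given: distance d = 43 m, time t = 6 s
Using v = d / t
v = 43 / 6
v = 43/6 m/s

43/6 m/s


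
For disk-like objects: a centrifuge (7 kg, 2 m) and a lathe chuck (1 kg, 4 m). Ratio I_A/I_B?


Given: M1=7 kg, R1=2 m, M2=1 kg, R2=4 m
For a disk: I = (1/2)*M*R^2, so I_A/I_B = (M1*R1^2)/(M2*R2^2)
M1*R1^2 = 7*4 = 28
M2*R2^2 = 1*16 = 16
I_A/I_B = 28/16 = 7/4

7/4


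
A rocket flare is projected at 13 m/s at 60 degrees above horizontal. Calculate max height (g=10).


Given: v0 = 13 m/s, theta = 60 deg, g = 10 m/s^2
sin^2(60) = 3/4
Using H = v0^2 * sin^2(theta) / (2*g)
H = 13^2 * 3/4 / (2*10)
H = 169 * 3/4 / 20
H = 507/4 / 20
H = 507/80 m

507/80 m


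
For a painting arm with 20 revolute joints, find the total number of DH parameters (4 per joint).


Given: 20 joints, 4 DH parameters per joint (d, theta, a, alpha)
Total DH parameters = number_of_joints * 4
Total = 20 * 4
Total = 80

80


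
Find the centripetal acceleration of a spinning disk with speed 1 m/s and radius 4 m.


Given: v = 1 m/s, r = 4 m
Using a_c = v^2 / r
a_c = 1^2 / 4
a_c = 1 / 4
a_c = 1/4 m/s^2

1/4 m/s^2


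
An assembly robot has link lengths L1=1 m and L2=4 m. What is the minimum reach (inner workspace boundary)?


Given: L1 = 1 m, L2 = 4 m
For a 2-link planar arm, min reach = |L1 - L2| (second link folded back)
Min reach = |1 - 4|
Min reach = 3 m

3 m


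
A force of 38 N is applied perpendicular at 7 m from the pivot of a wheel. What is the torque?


Given: F = 38 N, r = 7 m, angle = 90 deg (perpendicular)
Using tau = F * r * sin(90)
sin(90) = 1
tau = 38 * 7 * 1
tau = 266 Nm

266 Nm


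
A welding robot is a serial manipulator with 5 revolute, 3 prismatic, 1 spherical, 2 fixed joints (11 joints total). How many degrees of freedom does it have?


Given: serial robot with 5 revolute, 3 prismatic, 1 spherical, 2 fixed joints
DOF contribution per joint type: revolute=1, prismatic=1, spherical=3, fixed=0
DOF = 5*1 + 3*1 + 1*3 + 2*0
DOF = 11

11


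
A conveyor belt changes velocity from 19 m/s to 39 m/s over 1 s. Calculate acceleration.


Given: initial velocity v0 = 19 m/s, final velocity v = 39 m/s, time t = 1 s
Using a = (v - v0) / t
a = (39 - 19) / 1
a = 20 / 1
a = 20 m/s^2

20 m/s^2


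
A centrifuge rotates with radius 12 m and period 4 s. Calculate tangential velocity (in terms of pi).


Given: radius r = 12 m, period T = 4 s
Using v = 2*pi*r / T
v = 2*pi*12 / 4
v = 24*pi / 4
v = 6*pi m/s

6*pi m/s


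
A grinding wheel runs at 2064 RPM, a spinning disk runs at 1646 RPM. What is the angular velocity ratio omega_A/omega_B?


Given: RPM_A = 2064, RPM_B = 1646
omega = 2*pi*RPM/60, so omega_A/omega_B = RPM_A / RPM_B
omega_A/omega_B = 2064 / 1646
omega_A/omega_B = 1032/823

1032/823


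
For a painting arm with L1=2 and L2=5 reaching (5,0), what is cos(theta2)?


Given: L1 = 2, L2 = 5, target (x, y) = (5, 0)
Using cos(theta2) = (x^2 + y^2 - L1^2 - L2^2) / (2*L1*L2)
x^2 + y^2 = 5^2 + 0 = 25
L1^2 + L2^2 = 4 + 25 = 29
Numerator = 25 - 29 = -4
Denominator = 2*2*5 = 20
cos(theta2) = -4/20 = -1/5

-1/5


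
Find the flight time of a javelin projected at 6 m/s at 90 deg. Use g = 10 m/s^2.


Given: v0 = 6 m/s, theta = 90 deg, g = 10 m/s^2
sin(90) = 1
Using T = 2*v0*sin(theta) / g
T = 2*6*1 / 10
T = 12 / 10
T = 6/5 s

6/5 s


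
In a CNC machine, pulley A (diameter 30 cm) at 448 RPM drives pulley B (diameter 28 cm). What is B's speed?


Given: D1 = 30 cm, w1 = 448 RPM, D2 = 28 cm
Using D1*w1 = D2*w2
w2 = D1*w1 / D2
w2 = 30*448 / 28
w2 = 13440 / 28
w2 = 480 RPM

480 RPM


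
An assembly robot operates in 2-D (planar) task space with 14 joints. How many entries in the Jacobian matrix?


Given: task space dimension = 2, joints = 14
Jacobian is a 2 x 14 matrix
Total entries = rows * columns
Total = 2 * 14
Total = 28

28


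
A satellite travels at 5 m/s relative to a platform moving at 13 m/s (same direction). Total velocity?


Given: object velocity = 5 m/s, platform velocity = 13 m/s (same direction)
Using classical velocity addition: v_total = v_object + v_platform
v_total = 5 + 13
v_total = 18 m/s

18 m/s


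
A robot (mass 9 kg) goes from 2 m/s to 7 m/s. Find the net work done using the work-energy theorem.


Given: m = 9 kg, v0 = 2 m/s, v = 7 m/s
Using W = (1/2)*m*(v^2 - v0^2)
v^2 = 7^2 = 49
v0^2 = 2^2 = 4
v^2 - v0^2 = 49 - 4 = 45
W = (1/2)*9*45 = 405/2 J

405/2 J


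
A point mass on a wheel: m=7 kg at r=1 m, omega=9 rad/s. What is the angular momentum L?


Given: m = 7 kg, r = 1 m, omega = 9 rad/s
For a point mass: I = m*r^2
I = 7*1^2 = 7*1 = 7
L = I*omega = 7*9
L = 63 kg*m^2/s

63 kg*m^2/s


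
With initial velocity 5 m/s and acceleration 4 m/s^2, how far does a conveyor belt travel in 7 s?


Given: v0 = 5 m/s, a = 4 m/s^2, t = 7 s
Using s = v0*t + (1/2)*a*t^2
s = 5*7 + (1/2)*4*7^2
s = 35 + (1/2)*196
s = 35 + 98
s = 133

133 m


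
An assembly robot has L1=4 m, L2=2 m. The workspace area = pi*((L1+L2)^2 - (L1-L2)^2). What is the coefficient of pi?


Given: L1 = 4, L2 = 2
(L1+L2)^2 = (6)^2 = 36
(L1-L2)^2 = (2)^2 = 4
Difference = 36 - 4 = 32
This equals 4*L1*L2 = 4*4*2 = 32
Workspace area = 32*pi

32


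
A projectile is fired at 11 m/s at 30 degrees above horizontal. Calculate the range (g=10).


Given: v0 = 11 m/s, theta = 30 deg, g = 10 m/s^2
sin(2*30) = sin(60) = sqrt(3)/2
Using R = v0^2 * sin(2*theta) / g
R = 11^2 * (sqrt(3)/2) / 10
R = 121 * sqrt(3) / 20
R = 121/20*sqrt(3) m

121/20*sqrt(3) m


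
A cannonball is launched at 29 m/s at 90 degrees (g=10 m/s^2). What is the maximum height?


Given: v0 = 29 m/s, theta = 90 deg, g = 10 m/s^2
sin^2(90) = 1
Using H = v0^2 * sin^2(theta) / (2*g)
H = 29^2 * 1 / (2*10)
H = 841 * 1 / 20
H = 841 / 20
H = 841/20 m

841/20 m


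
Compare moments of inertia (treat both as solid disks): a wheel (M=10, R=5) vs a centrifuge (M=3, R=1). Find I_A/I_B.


Given: M1=10 kg, R1=5 m, M2=3 kg, R2=1 m
For a disk: I = (1/2)*M*R^2, so I_A/I_B = (M1*R1^2)/(M2*R2^2)
M1*R1^2 = 10*25 = 250
M2*R2^2 = 3*1 = 3
I_A/I_B = 250/3 = 250/3

250/3


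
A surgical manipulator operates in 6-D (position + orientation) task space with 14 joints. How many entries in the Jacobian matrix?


Given: task space dimension = 6, joints = 14
Jacobian is a 6 x 14 matrix
Total entries = rows * columns
Total = 6 * 14
Total = 84

84


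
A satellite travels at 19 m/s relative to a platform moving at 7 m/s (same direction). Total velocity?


Given: object velocity = 19 m/s, platform velocity = 7 m/s (same direction)
Using classical velocity addition: v_total = v_object + v_platform
v_total = 19 + 7
v_total = 26 m/s

26 m/s


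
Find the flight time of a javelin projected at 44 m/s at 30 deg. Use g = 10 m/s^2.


Given: v0 = 44 m/s, theta = 30 deg, g = 10 m/s^2
sin(30) = 1/2
Using T = 2*v0*sin(theta) / g
T = 2*44*1/2 / 10
T = 44 / 10
T = 22/5 s

22/5 s


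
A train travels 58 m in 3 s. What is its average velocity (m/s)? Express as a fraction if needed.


Given: distance d = 58 m, time t = 3 s
Using v = d / t
v = 58 / 3
v = 58/3 m/s

58/3 m/s


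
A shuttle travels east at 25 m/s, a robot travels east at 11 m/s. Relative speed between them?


Given: v_A = 25 m/s east, v_B = 11 m/s east
Both move in the same direction; relative speed = |v_A - v_B|
|25 - 11| = |14|
= 14 m/s

14 m/s


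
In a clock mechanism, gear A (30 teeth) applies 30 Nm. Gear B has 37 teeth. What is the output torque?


Given: N1 = 30, N2 = 37, T1 = 30 Nm
Using T2/T1 = N2/N1
T2 = T1 * N2 / N1
T2 = 30 * 37 / 30
T2 = 1110 / 30
T2 = 37 Nm

37 Nm


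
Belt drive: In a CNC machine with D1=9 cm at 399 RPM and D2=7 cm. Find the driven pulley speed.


Given: D1 = 9 cm, w1 = 399 RPM, D2 = 7 cm
Using D1*w1 = D2*w2
w2 = D1*w1 / D2
w2 = 9*399 / 7
w2 = 3591 / 7
w2 = 513 RPM

513 RPM


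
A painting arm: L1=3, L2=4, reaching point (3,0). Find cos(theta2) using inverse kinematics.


Given: L1 = 3, L2 = 4, target (x, y) = (3, 0)
Using cos(theta2) = (x^2 + y^2 - L1^2 - L2^2) / (2*L1*L2)
x^2 + y^2 = 3^2 + 0 = 9
L1^2 + L2^2 = 9 + 16 = 25
Numerator = 9 - 25 = -16
Denominator = 2*3*4 = 24
cos(theta2) = -16/24 = -2/3

-2/3


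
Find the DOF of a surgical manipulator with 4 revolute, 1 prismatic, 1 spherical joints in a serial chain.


Given: serial robot with 4 revolute, 1 prismatic, 1 spherical joints
DOF contribution per joint type: revolute=1, prismatic=1, spherical=3, fixed=0
DOF = 4*1 + 1*1 + 1*3
DOF = 8

8


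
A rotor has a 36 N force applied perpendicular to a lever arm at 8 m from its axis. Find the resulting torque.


Given: F = 36 N, r = 8 m, angle = 90 deg (perpendicular)
Using tau = F * r * sin(90)
sin(90) = 1
tau = 36 * 8 * 1
tau = 288 Nm

288 Nm
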